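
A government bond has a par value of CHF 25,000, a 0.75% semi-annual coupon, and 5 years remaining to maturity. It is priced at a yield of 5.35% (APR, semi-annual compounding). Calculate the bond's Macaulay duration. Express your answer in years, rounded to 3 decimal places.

4.904 years

Periodic yield y = 0.02675. Discount each cash flow and weight by its period:
  t   CF        PV=CF/(1+0.02675)^t    t·PV
  1        93.75        91.3075        91.3075
  2        93.75        88.9287       177.8574
  3        93.75        86.6118       259.8354
  4        93.75        84.3553       337.4212
  5        93.75        82.1576       410.7880
  6        93.75        80.0171       480.1028
  7        93.75        77.9324       545.5271
  8        93.75        75.9021       607.2165
  9        93.75        73.9246       665.3212
  10   25,093.75    19,271.6301   192,716.3012
  Σ                 20,012.7673   196,291.6784
Price P = Σ PV = 20,012.7673.
Macaulay duration = Σ(t·PV) / P = 196,291.6784 / 20,012.7673 = 9.80832 half-year periods.
In years: 9.80832 / 2 = 4.90416 years.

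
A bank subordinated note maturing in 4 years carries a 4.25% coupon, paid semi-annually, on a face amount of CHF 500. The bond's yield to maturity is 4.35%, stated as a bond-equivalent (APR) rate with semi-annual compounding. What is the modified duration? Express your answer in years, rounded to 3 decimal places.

3.641 years

Periodic yield y = 0.02175. First find Macaulay duration:
  t   CF        PV=CF/(1+0.02175)^t    t·PV
  1       10.625        10.3988        10.3988
  2       10.625        10.1775        20.3549
  3       10.625         9.9608        29.8825
  4       10.625         9.7488        38.9951
  5       10.625         9.5413        47.7063
  6       10.625         9.3382        56.0289
  7       10.625         9.1394        63.9756
  8      510.625       429.8777     3,439.0215
  Σ                    498.1824     3,706.3637
P = 498.1824; Macaulay duration = 3,706.3637 / 498.1824 = 7.43977 half-year periods = 3.71989 years.
Modified duration = D_Mac / (1 + y) = 3.71989 / 1.02175 = 3.64070 years.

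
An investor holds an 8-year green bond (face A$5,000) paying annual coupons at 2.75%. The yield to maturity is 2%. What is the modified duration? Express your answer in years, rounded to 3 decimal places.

7.168 years

Periodic yield y = 0.02. First find Macaulay duration:
  t   CF        PV=CF/(1+0.02)^t    t·PV
  1       137.50       134.8039       134.8039
  2       137.50       132.1607       264.3214
  3       137.50       129.5693       388.7080
  4       137.50       127.0287       508.1150
  5       137.50       124.5380       622.6899
  6       137.50       122.0961       732.5764
  7       137.50       119.7020       837.9142
  8     5,137.50     4,384.8068    35,078.4543
  Σ                  5,274.7056    38,567.5830
P = 5,274.7056; Macaulay duration = 38,567.5830 / 5,274.7056 = 7.31180 years.
Modified duration = D_Mac / (1 + y) = 7.31180 / 1.02 = 7.16843 years.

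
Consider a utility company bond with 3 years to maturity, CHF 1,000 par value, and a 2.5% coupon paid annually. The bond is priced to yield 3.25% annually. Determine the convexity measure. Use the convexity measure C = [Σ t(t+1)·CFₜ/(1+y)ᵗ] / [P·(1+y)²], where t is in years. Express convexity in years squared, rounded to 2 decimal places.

With y = 0.0325:
  t   CF        PV=CF/(1+0.0325)^t    t·PV        t(t+1)·PV
  1        25.00        24.2131        24.2131          48.4262
  2        25.00        23.4509        46.9018         140.7055
  3     1,025.00       931.2230     2,793.6689      11,174.6758
  Σ                    978.8870     2,864.7839      11,363.8074
P = 978.8870.
Convexity = Σ t(t+1)·PV / [P·(1+y)²] = 11,363.8074 / (978.8870 × 1.066056) = 10.88958.

10.89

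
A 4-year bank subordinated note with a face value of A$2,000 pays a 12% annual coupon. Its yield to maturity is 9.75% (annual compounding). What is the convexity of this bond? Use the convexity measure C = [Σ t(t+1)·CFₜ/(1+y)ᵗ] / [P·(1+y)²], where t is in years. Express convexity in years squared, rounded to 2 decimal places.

With y = 0.0975:
  t   CF        PV=CF/(1+0.0975)^t    t·PV        t(t+1)·PV
  1       240.00       218.6788       218.6788         437.3576
  2       240.00       199.2518       398.5035       1,195.5106
  3       240.00       181.5506       544.6518       2,178.6070
  4     2,240.00     1,543.9382     6,175.7527      30,878.7633
  Σ                  2,143.4193     7,337.5868      34,690.2386
P = 2,143.4193.
Convexity = Σ t(t+1)·PV / [P·(1+y)²] = 34,690.2386 / (2,143.4193 × 1.204506) = 13.43665.

13.44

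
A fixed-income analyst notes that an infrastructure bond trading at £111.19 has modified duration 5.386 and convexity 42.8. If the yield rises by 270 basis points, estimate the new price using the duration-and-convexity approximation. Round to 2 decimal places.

£96.76

Duration effect: -D_mod·Δy = -5.386 × (+0.027) = -0.145422
Convexity effect: ½·C·(Δy)² = 0.5 × 42.8 × (0.027)² = +0.0156006
ΔP/P ≈ -0.145422 + 0.0156006 = -0.1298214
New price ≈ 111.19 × (1 - 0.1298214) = 96.755158534.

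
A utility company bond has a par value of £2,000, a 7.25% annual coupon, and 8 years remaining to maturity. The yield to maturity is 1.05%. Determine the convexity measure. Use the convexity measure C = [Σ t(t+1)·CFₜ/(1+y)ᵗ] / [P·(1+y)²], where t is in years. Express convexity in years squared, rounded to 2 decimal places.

With y = 0.0105:
  t   CF        PV=CF/(1+0.0105)^t    t·PV        t(t+1)·PV
  1       145.00       143.4933       143.4933         286.9866
  2       145.00       142.0023       284.0046         852.0138
  3       145.00       140.5268       421.5803       1,686.3212
  4       145.00       139.0666       556.2663       2,781.3313
  5       145.00       137.6215       688.1077       4,128.6462
  6       145.00       136.1915       817.1492       5,720.0442
  7       145.00       134.7764       943.4346       7,547.4771
  8     2,145.00     1,973.0439    15,784.3514     142,059.1625
  Σ                  2,946.7223    19,638.3874     165,061.9830
P = 2,946.7223.
Convexity = Σ t(t+1)·PV / [P·(1+y)²] = 165,061.9830 / (2,946.7223 × 1.021110) = 54.85740.

54.86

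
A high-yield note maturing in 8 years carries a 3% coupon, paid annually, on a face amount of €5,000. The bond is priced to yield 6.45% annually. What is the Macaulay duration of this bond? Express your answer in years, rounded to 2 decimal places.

7.11 years

Periodic yield y = 0.0645. Discount each cash flow and weight by its year:
  t   CF        PV=CF/(1+0.0645)^t    t·PV
  1       150.00       140.9112       140.9112
  2       150.00       132.3732       264.7463
  3       150.00       124.3524       373.0573
  4       150.00       116.8177       467.2707
  5       150.00       109.7395       548.6974
  6       150.00       103.0902       618.5410
  7       150.00        96.8438       677.9063
  8     5,150.00     3,123.5028    24,988.0226
  Σ                  3,947.6307    28,079.1529
Price P = Σ PV = 3,947.6307.
Macaulay duration = Σ(t·PV) / P = 28,079.1529 / 3,947.6307 = 7.11291 years.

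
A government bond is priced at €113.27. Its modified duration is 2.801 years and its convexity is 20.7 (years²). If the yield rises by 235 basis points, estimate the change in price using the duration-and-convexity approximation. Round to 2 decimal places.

Duration effect: -D_mod·Δy = -2.801 × (+0.0235) = -0.0658235
Convexity effect: ½·C·(Δy)² = 0.5 × 20.7 × (0.0235)² = +0.0057157875
ΔP/P ≈ -0.0658235 + 0.0057157875 = -0.0601077125
ΔP ≈ 113.27 × (-0.0601077125) = -6.808400594875.

-€6.81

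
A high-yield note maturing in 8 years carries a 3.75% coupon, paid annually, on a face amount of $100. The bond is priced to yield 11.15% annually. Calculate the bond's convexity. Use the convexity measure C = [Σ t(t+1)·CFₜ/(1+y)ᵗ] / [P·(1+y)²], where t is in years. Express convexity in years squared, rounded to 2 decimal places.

46.43

With y = 0.1115:
  t   CF        PV=CF/(1+0.1115)^t    t·PV        t(t+1)·PV
  1         3.75         3.3738         3.3738           6.7476
  2         3.75         3.0354         6.0707          18.2122
  3         3.75         2.7309         8.1926          32.7706
  4         3.75         2.4569         9.8277          49.1387
  5         3.75         2.2105        11.0523          66.3140
  6         3.75         1.9887        11.9323          83.5264
  7         3.75         1.7892        12.5246         100.1966
  8       103.75        44.5361       356.2890       3,206.6006
  Σ                     62.1215       419.2632       3,563.5067
P = 62.1215.
Convexity = Σ t(t+1)·PV / [P·(1+y)²] = 3,563.5067 / (62.1215 × 1.235432) = 46.43189.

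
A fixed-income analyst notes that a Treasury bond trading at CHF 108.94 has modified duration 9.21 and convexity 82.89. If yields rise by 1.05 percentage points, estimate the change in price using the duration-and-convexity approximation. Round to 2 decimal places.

-CHF 10.04

Duration effect: -D_mod·Δy = -9.21 × (+0.0105) = -0.096705
Convexity effect: ½·C·(Δy)² = 0.5 × 82.89 × (0.0105)² = +0.00456931125
ΔP/P ≈ -0.096705 + 0.00456931125 = -0.09213568875
ΔP ≈ 108.94 × (-0.09213568875) = -10.037261932425.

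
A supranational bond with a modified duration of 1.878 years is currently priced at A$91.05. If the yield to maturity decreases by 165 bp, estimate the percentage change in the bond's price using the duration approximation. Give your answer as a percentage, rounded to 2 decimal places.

Duration approximation: ΔP/P ≈ -D_mod · Δy = -1.878 × (-0.0165) = +0.030987.
As a percentage: +3.0987%.

+3.10%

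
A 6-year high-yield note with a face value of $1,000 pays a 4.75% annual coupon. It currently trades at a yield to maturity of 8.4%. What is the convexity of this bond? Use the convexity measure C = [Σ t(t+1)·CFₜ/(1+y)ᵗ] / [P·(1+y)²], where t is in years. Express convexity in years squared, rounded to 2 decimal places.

30.16

With y = 0.084:
  t   CF        PV=CF/(1+0.084)^t    t·PV        t(t+1)·PV
  1        47.50        43.8192        43.8192          87.6384
  2        47.50        40.4236        80.8472         242.5416
  3        47.50        37.2911       111.8734         447.4938
  4        47.50        34.4014       137.6057         688.0286
  5        47.50        31.7356       158.6782         952.0691
  6     1,047.50       645.6220     3,873.7322      27,116.1251
  Σ                    833.2930     4,406.5559      29,533.8965
P = 833.2930.
Convexity = Σ t(t+1)·PV / [P·(1+y)²] = 29,533.8965 / (833.2930 × 1.175056) = 30.16230.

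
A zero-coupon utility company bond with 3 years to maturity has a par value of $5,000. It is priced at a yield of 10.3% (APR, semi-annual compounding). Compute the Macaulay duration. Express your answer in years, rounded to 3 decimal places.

A zero-coupon bond has a single cash flow at maturity, so its Macaulay duration equals its maturity: 3 years.
(Equivalently: 6 semi-annual periods ÷ 2 = 3 years.)

3.000 years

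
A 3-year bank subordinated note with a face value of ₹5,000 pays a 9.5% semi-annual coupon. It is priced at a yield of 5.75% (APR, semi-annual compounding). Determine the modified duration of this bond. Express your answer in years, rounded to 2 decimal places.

2.62 years

Periodic yield y = 0.02875. First find Macaulay duration:
  t   CF        PV=CF/(1+0.02875)^t    t·PV
  1       237.50       230.8627       230.8627
  2       237.50       224.4109       448.8218
  3       237.50       218.1394       654.4181
  4       237.50       212.0431       848.1725
  5       237.50       206.1173     1,030.5863
  6     5,237.50     4,418.3991    26,510.3949
  Σ                  5,509.9725    29,723.2564
P = 5,509.9725; Macaulay duration = 29,723.2564 / 5,509.9725 = 5.39445 half-year periods = 2.69722 years.
Modified duration = D_Mac / (1 + y) = 2.69722 / 1.02875 = 2.62185 years.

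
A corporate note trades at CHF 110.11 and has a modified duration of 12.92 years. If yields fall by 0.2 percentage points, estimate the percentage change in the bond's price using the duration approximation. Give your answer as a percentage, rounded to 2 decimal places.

+2.58%

Duration approximation: ΔP/P ≈ -D_mod · Δy = -12.92 × (-0.002) = +0.025840.
As a percentage: +2.5840%.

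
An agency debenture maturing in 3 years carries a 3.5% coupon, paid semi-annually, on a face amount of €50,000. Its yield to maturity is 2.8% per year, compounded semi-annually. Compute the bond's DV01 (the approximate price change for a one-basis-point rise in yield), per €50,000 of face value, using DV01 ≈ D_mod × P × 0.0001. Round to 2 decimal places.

€14.46

Periodic yield y = 0.014.
  t   CF        PV=CF/(1+0.014)^t    t·PV
  1       875.00       862.9191       862.9191
  2       875.00       851.0051     1,702.0101
  3       875.00       839.2555     2,517.7665
  4       875.00       827.6681     3,310.6725
  5       875.00       816.2408     4,081.2038
  6    50,875.00    46,803.3234   280,819.9403
  Σ                 51,000.4119   293,294.5123
P = 51,000.4119; D_Mac = 5.75083 half-year periods = 2.87541 yrs; D_mod = 2.83571 yrs.
DV01 ≈ 2.83571 × 51,000.4119 × 0.0001 = 14.462254.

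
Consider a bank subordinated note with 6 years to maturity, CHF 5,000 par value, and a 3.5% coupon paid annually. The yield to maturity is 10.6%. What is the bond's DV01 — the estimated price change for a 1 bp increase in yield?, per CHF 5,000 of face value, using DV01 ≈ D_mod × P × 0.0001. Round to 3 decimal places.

Periodic yield y = 0.106.
  t   CF        PV=CF/(1+0.106)^t    t·PV
  1       175.00       158.2278       158.2278
  2       175.00       143.0632       286.1263
  3       175.00       129.3519       388.0556
  4       175.00       116.9547       467.8187
  5       175.00       105.7456       528.7281
  6     5,175.00     2,827.3501    16,964.1007
  Σ                  3,480.6933    18,793.0572
P = 3,480.6933; D_Mac = 5.39923 yrs; D_mod = 4.88176 yrs.
DV01 ≈ 4.88176 × 3,480.6933 × 0.0001 = 1.699191.

CHF 1.699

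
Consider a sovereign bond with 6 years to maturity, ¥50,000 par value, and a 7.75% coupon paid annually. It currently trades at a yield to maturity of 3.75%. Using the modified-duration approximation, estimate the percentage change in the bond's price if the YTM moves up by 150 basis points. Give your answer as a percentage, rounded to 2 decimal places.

Periodic yield y = 0.0375. Modified duration first:
  t   CF        PV=CF/(1+0.0375)^t    t·PV
  1     3,875.00     3,734.9398     3,734.9398
  2     3,875.00     3,599.9419     7,199.8839
  3     3,875.00     3,469.8236    10,409.4707
  4     3,875.00     3,344.4082    13,377.6330
  5     3,875.00     3,223.5260    16,117.6301
  6    53,875.00    43,197.5037   259,185.0224
  Σ                 60,570.1432   310,024.5798
P = 60,570.1432; D_Mac = 5.11844 yrs; D_mod = 5.11844/(1+0.0375) = 4.93344 yrs.
ΔP/P ≈ -D_mod · Δy = -4.93344 × (+0.015) = -0.074002 = -7.4002%.

-7.40%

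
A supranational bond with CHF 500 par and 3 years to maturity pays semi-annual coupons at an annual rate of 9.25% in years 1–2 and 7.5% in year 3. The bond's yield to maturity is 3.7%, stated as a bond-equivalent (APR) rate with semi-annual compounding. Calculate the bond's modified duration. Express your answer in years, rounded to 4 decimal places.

2.6627 years

Periodic yield y = 0.0185. First find Macaulay duration:
  t   CF        PV=CF/(1+0.0185)^t    t·PV
  1       23.125        22.7050        22.7050
  2       23.125        22.2925        44.5851
  3       23.125        21.8876        65.6629
  4       23.125        21.4901        85.9602
  5       18.750        17.1079        85.5394
  6      518.750       464.7206     2,788.3235
  Σ                    570.2036     3,092.7761
P = 570.2036; Macaulay duration = 3,092.7761 / 570.2036 = 5.42399 half-year periods = 2.71199 years.
Modified duration = D_Mac / (1 + y) = 2.71199 / 1.0185 = 2.66273 years.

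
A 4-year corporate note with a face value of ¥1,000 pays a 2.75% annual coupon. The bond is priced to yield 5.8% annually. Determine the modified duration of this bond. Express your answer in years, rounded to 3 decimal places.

3.622 years

Periodic yield y = 0.058. First find Macaulay duration:
  t   CF        PV=CF/(1+0.058)^t    t·PV
  1        27.50        25.9924        25.9924
  2        27.50        24.5675        49.1350
  3        27.50        23.2207        69.6622
  4     1,027.50       820.0478     3,280.1911
  Σ                    893.8285     3,424.9808
P = 893.8285; Macaulay duration = 3,424.9808 / 893.8285 = 3.83181 years.
Modified duration = D_Mac / (1 + y) = 3.83181 / 1.058 = 3.62175 years.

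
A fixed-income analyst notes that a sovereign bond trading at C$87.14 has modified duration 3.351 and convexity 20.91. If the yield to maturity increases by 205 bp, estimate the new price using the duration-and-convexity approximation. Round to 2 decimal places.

Duration effect: -D_mod·Δy = -3.351 × (+0.0205) = -0.0686955
Convexity effect: ½·C·(Δy)² = 0.5 × 20.91 × (0.0205)² = +0.00439371375
ΔP/P ≈ -0.0686955 + 0.00439371375 = -0.06430178625
New price ≈ 87.14 × (1 - 0.06430178625) = 81.536742346175.

C$81.54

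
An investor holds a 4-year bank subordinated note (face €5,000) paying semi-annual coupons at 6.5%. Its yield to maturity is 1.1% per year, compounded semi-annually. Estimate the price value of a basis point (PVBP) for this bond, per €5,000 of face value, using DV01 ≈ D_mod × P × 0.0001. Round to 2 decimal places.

Periodic yield y = 0.0055.
  t   CF        PV=CF/(1+0.0055)^t    t·PV
  1       162.50       161.6111       161.6111
  2       162.50       160.7271       321.4543
  3       162.50       159.8480       479.5439
  4       162.50       158.9736       635.8945
  5       162.50       158.1040       790.5202
  6       162.50       157.2392       943.4354
  7       162.50       156.3791     1,094.6540
  8     5,162.50     4,940.8704    39,526.9635
  Σ                  6,053.7527    43,954.0770
P = 6,053.7527; D_Mac = 7.26063 half-year periods = 3.63032 yrs; D_mod = 3.61046 yrs.
DV01 ≈ 3.61046 × 6,053.7527 × 0.0001 = 2.185683.

€2.19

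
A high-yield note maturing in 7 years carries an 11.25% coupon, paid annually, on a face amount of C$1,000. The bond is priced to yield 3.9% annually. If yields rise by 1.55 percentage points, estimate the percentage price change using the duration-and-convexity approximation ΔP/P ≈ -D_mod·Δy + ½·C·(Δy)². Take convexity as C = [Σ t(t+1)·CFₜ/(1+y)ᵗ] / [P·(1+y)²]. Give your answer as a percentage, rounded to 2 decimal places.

-7.78%

With y = 0.039:
  t   CF        PV=CF/(1+0.039)^t    t·PV        t(t+1)·PV
  1       112.50       108.2772       108.2772         216.5544
  2       112.50       104.2129       208.4258         625.2773
  3       112.50       100.3011       300.9034       1,203.6137
  4       112.50        96.5362       386.1449       1,930.7246
  5       112.50        92.9126       464.5632       2,787.3791
  6       112.50        89.4251       536.5504       3,755.8525
  7     1,112.50       851.1208     5,957.8454      47,662.7629
  Σ                  1,442.7859     7,962.7102      58,182.1645
P = 1,442.7859; D_Mac = 5.51898 yrs; D_mod = 5.31182 yrs; C = 37.35570.
Duration effect: -5.31182 × (+0.0155) = -0.082333
Convexity effect: 0.5 × 37.35570 × (0.0155)² = +0.0044874
ΔP/P ≈ -0.082333 + 0.0044874 = -0.077846 = -7.7846%.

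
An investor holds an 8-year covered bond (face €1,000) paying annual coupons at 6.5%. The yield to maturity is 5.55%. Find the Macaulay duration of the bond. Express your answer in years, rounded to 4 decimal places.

Periodic yield y = 0.0555. Discount each cash flow and weight by its year:
  t   CF        PV=CF/(1+0.0555)^t    t·PV
  1        65.00        61.5822        61.5822
  2        65.00        58.3441       116.6882
  3        65.00        55.2763       165.8288
  4        65.00        52.3697       209.4790
  5        65.00        49.6160       248.0802
  6        65.00        47.0072       282.0429
  7        65.00        44.5354       311.7480
  8     1,065.00       691.3273     5,530.6184
  Σ                  1,060.0582     6,926.0677
Price P = Σ PV = 1,060.0582.
Macaulay duration = Σ(t·PV) / P = 6,926.0677 / 1,060.0582 = 6.53367 years.

6.5337 years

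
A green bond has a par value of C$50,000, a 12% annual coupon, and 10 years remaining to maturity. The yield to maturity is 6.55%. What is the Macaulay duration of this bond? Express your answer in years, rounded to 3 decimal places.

Periodic yield y = 0.0655. Discount each cash flow and weight by its year:
  t   CF        PV=CF/(1+0.0655)^t    t·PV
  1     6,000.00     5,631.1591     5,631.1591
  2     6,000.00     5,284.9921    10,569.9842
  3     6,000.00     4,960.1052    14,880.3156
  4     6,000.00     4,655.1902    18,620.7610
  5     6,000.00     4,369.0195    21,845.0974
  6     6,000.00     4,100.4406    24,602.6437
  7     6,000.00     3,848.3722    26,938.6056
  8     6,000.00     3,611.7994    28,894.3950
  9     6,000.00     3,389.7695    30,507.9252
  10   56,000.00    29,692.9595   296,929.5954
  Σ                 69,543.8073   479,420.4821
Price P = Σ PV = 69,543.8073.
Macaulay duration = Σ(t·PV) / P = 479,420.4821 / 69,543.8073 = 6.89379 years.

6.894 years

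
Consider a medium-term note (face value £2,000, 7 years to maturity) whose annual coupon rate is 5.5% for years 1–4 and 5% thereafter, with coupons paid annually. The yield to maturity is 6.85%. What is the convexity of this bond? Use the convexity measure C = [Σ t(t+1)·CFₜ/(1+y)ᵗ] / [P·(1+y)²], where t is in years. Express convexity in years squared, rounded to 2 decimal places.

39.41

With y = 0.0685:
  t   CF        PV=CF/(1+0.0685)^t    t·PV        t(t+1)·PV
  1       110.00       102.9481       102.9481         205.8961
  2       110.00        96.3482       192.6964         578.0892
  3       110.00        90.1715       270.5144       1,082.0575
  4       110.00        84.3907       337.5628       1,687.8140
  5       100.00        71.8005       359.0024       2,154.0145
  6       100.00        67.1975       403.1847       2,822.2932
  7     2,100.00     1,320.6800     9,244.7602      73,958.0814
  Σ                  1,833.5364    10,910.6690      82,488.2459
P = 1,833.5364.
Convexity = Σ t(t+1)·PV / [P·(1+y)²] = 82,488.2459 / (1,833.5364 × 1.141692) = 39.40520.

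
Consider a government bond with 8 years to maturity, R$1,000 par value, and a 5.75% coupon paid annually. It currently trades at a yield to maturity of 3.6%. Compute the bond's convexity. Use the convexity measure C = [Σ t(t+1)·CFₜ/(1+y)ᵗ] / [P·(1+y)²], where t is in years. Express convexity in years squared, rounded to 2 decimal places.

53.07

With y = 0.036:
  t   CF        PV=CF/(1+0.036)^t    t·PV        t(t+1)·PV
  1        57.50        55.5019        55.5019         111.0039
  2        57.50        53.5733       107.1466         321.4398
  3        57.50        51.7117       155.1350         620.5401
  4        57.50        49.9147       199.6590         998.2948
  5        57.50        48.1803       240.9013       1,445.4076
  6        57.50        46.5060       279.0362       1,953.2535
  7        57.50        44.8900       314.2300       2,513.8397
  8     1,057.50       796.8973     6,375.1781      57,376.6026
  Σ                  1,147.1752     7,726.7880      65,340.3819
P = 1,147.1752.
Convexity = Σ t(t+1)·PV / [P·(1+y)²] = 65,340.3819 / (1,147.1752 × 1.073296) = 53.06796.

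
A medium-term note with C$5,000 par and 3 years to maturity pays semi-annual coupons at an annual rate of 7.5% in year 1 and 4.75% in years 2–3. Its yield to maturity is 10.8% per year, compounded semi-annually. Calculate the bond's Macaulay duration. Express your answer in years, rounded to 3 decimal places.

2.754 years

Periodic yield y = 0.054. Discount each cash flow and weight by its period:
  t   CF        PV=CF/(1+0.054)^t    t·PV
  1       187.50       177.8937       177.8937
  2       187.50       168.7796       337.5593
  3       118.75       101.4172       304.2517
  4       118.75        96.2213       384.8852
  5       118.75        91.2915       456.4577
  6     5,118.75     3,733.5352    22,401.2114
  Σ                  4,369.1387    24,062.2590
Price P = Σ PV = 4,369.1387.
Macaulay duration = Σ(t·PV) / P = 24,062.2590 / 4,369.1387 = 5.50732 half-year periods.
In years: 5.50732 / 2 = 2.75366 years.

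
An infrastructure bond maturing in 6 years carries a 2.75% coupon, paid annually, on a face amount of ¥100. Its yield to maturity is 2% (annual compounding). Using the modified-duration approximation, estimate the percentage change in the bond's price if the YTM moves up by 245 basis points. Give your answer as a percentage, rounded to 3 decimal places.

Periodic yield y = 0.02. Modified duration first:
  t   CF        PV=CF/(1+0.02)^t    t·PV
  1         2.75         2.6961         2.6961
  2         2.75         2.6432         5.2864
  3         2.75         2.5914         7.7742
  4         2.75         2.5406        10.1623
  5         2.75         2.4908        12.4538
  6       102.75        91.2391       547.4344
  Σ                    104.2011       585.8071
P = 104.2011; D_Mac = 5.62189 yrs; D_mod = 5.62189/(1+0.02) = 5.51166 yrs.
ΔP/P ≈ -D_mod · Δy = -5.51166 × (+0.0245) = -0.135036 = -13.5036%.

-13.504%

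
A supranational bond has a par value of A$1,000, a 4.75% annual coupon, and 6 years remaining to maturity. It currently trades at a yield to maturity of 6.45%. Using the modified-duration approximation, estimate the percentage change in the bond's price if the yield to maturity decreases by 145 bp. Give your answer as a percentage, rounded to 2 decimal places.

+7.26%

Periodic yield y = 0.0645. Modified duration first:
  t   CF        PV=CF/(1+0.0645)^t    t·PV
  1        47.50        44.6219        44.6219
  2        47.50        41.9182        83.8363
  3        47.50        39.3783       118.1348
  4        47.50        36.9923       147.9691
  5        47.50        34.7508       173.7542
  6     1,047.50       719.9130     4,319.4782
  Σ                    917.5745     4,887.7945
P = 917.5745; D_Mac = 5.32686 yrs; D_mod = 5.32686/(1+0.0645) = 5.00410 yrs.
ΔP/P ≈ -D_mod · Δy = -5.00410 × (-0.0145) = +0.072559 = +7.2559%.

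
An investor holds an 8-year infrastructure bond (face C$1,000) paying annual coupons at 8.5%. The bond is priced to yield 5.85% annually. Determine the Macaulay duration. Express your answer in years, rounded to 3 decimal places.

6.270 years

Periodic yield y = 0.0585. Discount each cash flow and weight by its year:
  t   CF        PV=CF/(1+0.0585)^t    t·PV
  1        85.00        80.3023        80.3023
  2        85.00        75.8643       151.7285
  3        85.00        71.6715       215.0144
  4        85.00        67.7104       270.8417
  5        85.00        63.9683       319.8414
  6        85.00        60.4329       362.5977
  7        85.00        57.0930       399.6510
  8     1,085.00       688.4982     5,507.9860
  Σ                  1,165.5409     7,307.9629
Price P = Σ PV = 1,165.5409.
Macaulay duration = Σ(t·PV) / P = 7,307.9629 / 1,165.5409 = 6.27002 years.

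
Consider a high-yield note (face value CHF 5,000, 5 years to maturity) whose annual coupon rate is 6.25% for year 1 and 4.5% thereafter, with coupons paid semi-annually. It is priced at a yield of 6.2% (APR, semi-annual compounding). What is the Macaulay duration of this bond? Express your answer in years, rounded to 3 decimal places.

4.444 years

Periodic yield y = 0.031. Discount each cash flow and weight by its period:
  t   CF        PV=CF/(1+0.031)^t    t·PV
  1       156.25       151.5519       151.5519
  2       156.25       146.9950       293.9901
  3       112.50       102.6542       307.9625
  4       112.50        99.5676       398.2702
  5       112.50        96.5738       482.8689
  6       112.50        93.6700       562.0200
  7       112.50        90.8535       635.9748
  8       112.50        88.1218       704.9741
  9       112.50        85.4721       769.2492
  10    5,112.50     3,767.4428    37,674.4281
  Σ                  4,722.9027    41,981.2898
Price P = Σ PV = 4,722.9027.
Macaulay duration = Σ(t·PV) / P = 41,981.2898 / 4,722.9027 = 8.88887 half-year periods.
In years: 8.88887 / 2 = 4.44444 years.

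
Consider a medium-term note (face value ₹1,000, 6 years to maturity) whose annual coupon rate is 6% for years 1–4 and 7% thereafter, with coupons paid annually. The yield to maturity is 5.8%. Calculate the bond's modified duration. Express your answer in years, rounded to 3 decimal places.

4.934 years

Periodic yield y = 0.058. First find Macaulay duration:
  t   CF        PV=CF/(1+0.058)^t    t·PV
  1        60.00        56.7108        56.7108
  2        60.00        53.6019       107.2037
  3        60.00        50.6634       151.9902
  4        60.00        47.8860       191.5440
  5        70.00        52.8044       264.0218
  6     1,070.00       762.9038     4,577.4227
  Σ                  1,024.5702     5,348.8932
P = 1,024.5702; Macaulay duration = 5,348.8932 / 1,024.5702 = 5.22062 years.
Modified duration = D_Mac / (1 + y) = 5.22062 / 1.058 = 4.93442 years.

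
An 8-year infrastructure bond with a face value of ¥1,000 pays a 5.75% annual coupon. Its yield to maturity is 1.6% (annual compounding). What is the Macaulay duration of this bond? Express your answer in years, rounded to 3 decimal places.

Periodic yield y = 0.016. Discount each cash flow and weight by its year:
  t   CF        PV=CF/(1+0.016)^t    t·PV
  1        57.50        56.5945        56.5945
  2        57.50        55.7032       111.4065
  3        57.50        54.8260       164.4781
  4        57.50        53.9626       215.8505
  5        57.50        53.1128       265.5641
  6        57.50        52.2764       313.6583
  7        57.50        51.4531       360.1720
  8     1,057.50       931.3882     7,451.1053
  Σ                  1,309.3169     8,938.8292
Price P = Σ PV = 1,309.3169.
Macaulay duration = Σ(t·PV) / P = 8,938.8292 / 1,309.3169 = 6.82709 years.

6.827 years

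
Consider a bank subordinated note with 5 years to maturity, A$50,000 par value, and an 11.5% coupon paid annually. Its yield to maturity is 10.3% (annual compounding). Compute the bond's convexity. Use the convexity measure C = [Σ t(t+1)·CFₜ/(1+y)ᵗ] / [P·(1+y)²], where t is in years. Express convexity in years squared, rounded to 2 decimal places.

With y = 0.103:
  t   CF        PV=CF/(1+0.103)^t    t·PV        t(t+1)·PV
  1     5,750.00     5,213.0553     5,213.0553      10,426.1106
  2     5,750.00     4,726.2514     9,452.5028      28,357.5085
  3     5,750.00     4,284.9061    12,854.7182      51,418.8730
  4     5,750.00     3,884.7743    15,539.0973      77,695.4865
  5    55,750.00    34,148.1601   170,740.8007   1,024,444.8045
  Σ                 52,257.1473   213,800.1744   1,192,342.7830
P = 52,257.1473.
Convexity = Σ t(t+1)·PV / [P·(1+y)²] = 1,192,342.7830 / (52,257.1473 × 1.216609) = 18.75445.

18.75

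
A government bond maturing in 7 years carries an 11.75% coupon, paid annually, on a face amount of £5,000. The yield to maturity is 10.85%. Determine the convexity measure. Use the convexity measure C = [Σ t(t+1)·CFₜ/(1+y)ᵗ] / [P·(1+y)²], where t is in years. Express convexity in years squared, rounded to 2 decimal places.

30.11

With y = 0.1085:
  t   CF        PV=CF/(1+0.1085)^t    t·PV        t(t+1)·PV
  1       587.50       529.9955       529.9955       1,059.9910
  2       587.50       478.1195       956.2390       2,868.7171
  3       587.50       431.3212     1,293.9635       5,175.8541
  4       587.50       389.1034     1,556.4138       7,782.0690
  5       587.50       351.0180     1,755.0900      10,530.5399
  6       587.50       316.6603     1,899.9621      13,299.7347
  7     5,587.50     2,716.8625    19,018.0373     152,144.2981
  Σ                  5,213.0804    27,009.7012     192,861.2039
P = 5,213.0804.
Convexity = Σ t(t+1)·PV / [P·(1+y)²] = 192,861.2039 / (5,213.0804 × 1.228772) = 30.10780.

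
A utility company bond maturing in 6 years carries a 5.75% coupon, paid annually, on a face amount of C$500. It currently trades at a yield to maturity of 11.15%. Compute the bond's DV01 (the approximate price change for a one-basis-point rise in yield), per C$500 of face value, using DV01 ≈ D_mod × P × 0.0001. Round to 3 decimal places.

Periodic yield y = 0.1115.
  t   CF        PV=CF/(1+0.1115)^t    t·PV
  1        28.75        25.8659        25.8659
  2        28.75        23.2712        46.5424
  3        28.75        20.9368        62.8103
  4        28.75        18.8365        75.3460
  5        28.75        16.9469        84.7345
  6       528.75       280.4101     1,682.4603
  Σ                    386.2674     1,977.7595
P = 386.2674; D_Mac = 5.12018 yrs; D_mod = 4.60655 yrs.
DV01 ≈ 4.60655 × 386.2674 × 0.0001 = 0.177936.

C$0.178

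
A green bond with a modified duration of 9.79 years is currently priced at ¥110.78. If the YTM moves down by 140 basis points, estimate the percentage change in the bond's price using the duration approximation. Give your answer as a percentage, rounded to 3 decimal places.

Duration approximation: ΔP/P ≈ -D_mod · Δy = -9.79 × (-0.014) = +0.137060.
As a percentage: +13.7060%.

+13.706%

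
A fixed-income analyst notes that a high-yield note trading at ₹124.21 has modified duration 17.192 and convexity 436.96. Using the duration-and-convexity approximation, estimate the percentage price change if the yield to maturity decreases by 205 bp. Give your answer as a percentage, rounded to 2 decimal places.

Duration effect: -D_mod·Δy = -17.192 × (-0.0205) = +0.352436
Convexity effect: ½·C·(Δy)² = 0.5 × 436.96 × (-0.0205)² = +0.09181622
ΔP/P ≈ +0.352436 + 0.09181622 = +0.44425222
= +44.425222%.

+44.43%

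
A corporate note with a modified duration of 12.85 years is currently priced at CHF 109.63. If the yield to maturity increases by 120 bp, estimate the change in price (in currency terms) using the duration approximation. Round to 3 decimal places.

Duration approximation: ΔP/P ≈ -D_mod · Δy = -12.85 × (+0.012) = -0.154200.
ΔP ≈ 109.63 × (-0.154200) = -16.904946.

-CHF 16.905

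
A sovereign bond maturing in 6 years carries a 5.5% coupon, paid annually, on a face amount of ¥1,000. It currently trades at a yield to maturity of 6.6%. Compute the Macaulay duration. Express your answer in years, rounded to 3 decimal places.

5.247 years

Periodic yield y = 0.066. Discount each cash flow and weight by its year:
  t   CF        PV=CF/(1+0.066)^t    t·PV
  1        55.00        51.5947        51.5947
  2        55.00        48.4003        96.8007
  3        55.00        45.4037       136.2110
  4        55.00        42.5926       170.3703
  5        55.00        39.9555       199.7775
  6     1,055.00       718.9675     4,313.8047
  Σ                    946.9143     4,968.5590
Price P = Σ PV = 946.9143.
Macaulay duration = Σ(t·PV) / P = 4,968.5590 / 946.9143 = 5.24711 years.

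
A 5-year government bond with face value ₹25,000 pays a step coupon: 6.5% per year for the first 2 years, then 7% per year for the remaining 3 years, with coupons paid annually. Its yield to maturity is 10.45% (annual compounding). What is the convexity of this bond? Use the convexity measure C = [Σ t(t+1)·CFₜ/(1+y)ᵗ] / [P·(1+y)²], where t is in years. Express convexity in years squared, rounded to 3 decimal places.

20.473

With y = 0.1045:
  t   CF        PV=CF/(1+0.1045)^t    t·PV        t(t+1)·PV
  1     1,625.00     1,471.2540     1,471.2540       2,942.5079
  2     1,625.00     1,332.0543     2,664.1086       7,992.3257
  3     1,750.00     1,298.7958     3,896.3875      15,585.5500
  4     1,750.00     1,175.9129     4,703.6517      23,518.2587
  5    26,750.00    16,274.0327    81,370.1637     488,220.9821
  Σ                 21,552.0498    94,105.5655     538,259.6246
P = 21,552.0498.
Convexity = Σ t(t+1)·PV / [P·(1+y)²] = 538,259.6246 / (21,552.0498 × 1.219920) = 20.47254.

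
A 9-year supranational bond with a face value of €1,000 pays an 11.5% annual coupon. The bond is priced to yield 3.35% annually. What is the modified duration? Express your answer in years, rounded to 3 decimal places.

6.494 years

Periodic yield y = 0.0335. First find Macaulay duration:
  t   CF        PV=CF/(1+0.0335)^t    t·PV
  1       115.00       111.2724       111.2724
  2       115.00       107.6656       215.3312
  3       115.00       104.1757       312.5271
  4       115.00       100.7989       403.1957
  5       115.00        97.5316       487.6581
  6       115.00        94.3702       566.2213
  7       115.00        91.3113       639.1790
  8       115.00        88.3515       706.8121
  9     1,115.00       828.8588     7,459.7290
  Σ                  1,624.3360    10,901.9258
P = 1,624.3360; Macaulay duration = 10,901.9258 / 1,624.3360 = 6.71162 years.
Modified duration = D_Mac / (1 + y) = 6.71162 / 1.0335 = 6.49407 years.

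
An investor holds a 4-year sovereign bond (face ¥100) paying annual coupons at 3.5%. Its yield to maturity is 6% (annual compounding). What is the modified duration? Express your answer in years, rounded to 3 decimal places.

Periodic yield y = 0.06. First find Macaulay duration:
  t   CF        PV=CF/(1+0.06)^t    t·PV
  1         3.50         3.3019         3.3019
  2         3.50         3.1150         6.2300
  3         3.50         2.9387         8.8160
  4       103.50        81.9817       327.9268
  Σ                     91.3372       346.2746
P = 91.3372; Macaulay duration = 346.2746 / 91.3372 = 3.79117 years.
Modified duration = D_Mac / (1 + y) = 3.79117 / 1.06 = 3.57657 years.

3.577 years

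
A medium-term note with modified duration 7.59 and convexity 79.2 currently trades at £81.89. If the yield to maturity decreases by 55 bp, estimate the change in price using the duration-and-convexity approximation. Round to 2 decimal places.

Duration effect: -D_mod·Δy = -7.59 × (-0.0055) = +0.041745
Convexity effect: ½·C·(Δy)² = 0.5 × 79.2 × (-0.0055)² = +0.0011979
ΔP/P ≈ +0.041745 + 0.0011979 = +0.0429429
ΔP ≈ 81.89 × (+0.0429429) = +3.516594081.

+£3.52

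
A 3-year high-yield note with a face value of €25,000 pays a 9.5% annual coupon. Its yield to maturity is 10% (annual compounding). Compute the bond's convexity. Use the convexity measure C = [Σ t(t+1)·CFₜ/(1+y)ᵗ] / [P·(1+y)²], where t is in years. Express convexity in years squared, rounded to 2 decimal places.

With y = 0.1:
  t   CF        PV=CF/(1+0.1)^t    t·PV        t(t+1)·PV
  1     2,375.00     2,159.0909     2,159.0909       4,318.1818
  2     2,375.00     1,962.8099     3,925.6198      11,776.8595
  3    27,375.00    20,567.2427    61,701.7280     246,806.9121
  Σ                 24,689.1435    67,786.4388     262,901.9534
P = 24,689.1435.
Convexity = Σ t(t+1)·PV / [P·(1+y)²] = 262,901.9534 / (24,689.1435 × 1.210000) = 8.80040.

8.80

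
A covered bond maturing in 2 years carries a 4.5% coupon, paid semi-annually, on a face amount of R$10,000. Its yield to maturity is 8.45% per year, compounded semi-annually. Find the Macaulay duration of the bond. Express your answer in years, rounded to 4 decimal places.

Periodic yield y = 0.04225. Discount each cash flow and weight by its period:
  t   CF        PV=CF/(1+0.04225)^t    t·PV
  1       225.00       215.8791       215.8791
  2       225.00       207.1280       414.2559
  3       225.00       198.7315       596.1946
  4    10,225.00     8,665.1423    34,660.5694
  Σ                  9,286.8810    35,886.8990
Price P = Σ PV = 9,286.8810.
Macaulay duration = Σ(t·PV) / P = 35,886.8990 / 9,286.8810 = 3.86426 half-year periods.
In years: 3.86426 / 2 = 1.93213 years.

1.9321 years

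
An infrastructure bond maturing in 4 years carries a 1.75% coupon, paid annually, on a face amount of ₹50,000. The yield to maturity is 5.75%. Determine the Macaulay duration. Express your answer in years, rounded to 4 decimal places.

3.8888 years

Periodic yield y = 0.0575. Discount each cash flow and weight by its year:
  t   CF        PV=CF/(1+0.0575)^t    t·PV
  1       875.00       827.4232       827.4232
  2       875.00       782.4333     1,564.8665
  3       875.00       739.8896     2,219.6688
  4    50,875.00    40,680.1849   162,720.7395
  Σ                 43,029.9309   167,332.6980
Price P = Σ PV = 43,029.9309.
Macaulay duration = Σ(t·PV) / P = 167,332.6980 / 43,029.9309 = 3.88875 years.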